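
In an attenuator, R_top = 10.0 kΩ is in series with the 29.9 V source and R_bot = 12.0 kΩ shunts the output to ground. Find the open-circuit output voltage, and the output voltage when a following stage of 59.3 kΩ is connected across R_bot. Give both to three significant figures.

Unloaded: 16.3 V; loaded: 14.9 V

Open-circuit: V = 29.9 × 12.0/(10.0 + 12.0) = 16.3 V.
With the load, R_bot becomes R_bot‖R_L = 9.980 kΩ, so V = 29.9 × 9.980/19.98 = 14.9 V.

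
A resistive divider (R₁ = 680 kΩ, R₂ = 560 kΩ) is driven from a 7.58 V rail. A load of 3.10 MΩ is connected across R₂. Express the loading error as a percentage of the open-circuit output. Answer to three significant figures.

9.01 %

The divider's output (Thévenin) resistance is R₁‖R₂ = 307.1 kΩ.
Fractional drop under load = R_th/(R_th + R_L) = 307.1 / (307.1 + 3100) = 0.09013.
So the output falls by 9.01 %.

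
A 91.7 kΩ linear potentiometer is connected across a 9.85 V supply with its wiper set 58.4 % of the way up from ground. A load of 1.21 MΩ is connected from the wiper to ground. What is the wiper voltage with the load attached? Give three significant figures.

V ≈ 5.65 V

The wiper splits the pot into (1−α)R = 38.15 kΩ above and αR = 53.55 kΩ below.
Lower section ‖ load = 51.28 kΩ.
V_wiper = 9.85 × 51.28/(38.15 + 51.28) = 5.65 V.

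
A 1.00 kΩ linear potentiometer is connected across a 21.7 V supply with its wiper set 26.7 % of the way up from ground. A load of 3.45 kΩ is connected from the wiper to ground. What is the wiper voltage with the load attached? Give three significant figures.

The wiper splits the pot into (1−α)R = 733.0 Ω above and αR = 267.0 Ω below.
Lower section ‖ load = 247.8 Ω.
V_wiper = 21.7 × 247.8/(733.0 + 247.8) = 5.48 V.

V ≈ 5.48 V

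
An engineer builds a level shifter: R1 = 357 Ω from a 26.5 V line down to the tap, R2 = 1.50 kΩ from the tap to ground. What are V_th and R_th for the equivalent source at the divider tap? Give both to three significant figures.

V_th is the open-circuit tap voltage: 26.5 × 1500/(357 + 1500) = 21.4 V.
With the supply zeroed, R1 and R2 appear in parallel from the tap: R_th = R1‖R2 = (357 × 1500)/1857 = 288 Ω.

V_th = 21.4 V, R_th = 288 Ω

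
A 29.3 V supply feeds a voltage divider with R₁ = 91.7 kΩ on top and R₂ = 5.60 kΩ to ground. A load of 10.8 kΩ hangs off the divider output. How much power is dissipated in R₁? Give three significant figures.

Total resistance from the source is R₁ + (R₂‖R_L) = 95.39 kΩ, so I = 29.3/95.39 kΩ = 0.3072 mA.
P = I²·R₁ = (0.3072 mA)² × 91.7 kΩ = 8.65 mW.

P ≈ 8.65 mW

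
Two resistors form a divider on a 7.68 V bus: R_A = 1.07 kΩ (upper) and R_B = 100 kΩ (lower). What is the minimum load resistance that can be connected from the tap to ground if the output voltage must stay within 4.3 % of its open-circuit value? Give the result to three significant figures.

R_L(min) ≈ 23.6 kΩ

Output resistance R_th = R_A‖R_B = (1.07 × 100)/101.1 = 1.059 kΩ.
The fractional drop is R_th/(R_th + R_L); requiring this ≤ 0.0430 gives R_L ≥ R_th(1/0.0430 − 1) = 1.059 × 22.26 = 23.6 kΩ.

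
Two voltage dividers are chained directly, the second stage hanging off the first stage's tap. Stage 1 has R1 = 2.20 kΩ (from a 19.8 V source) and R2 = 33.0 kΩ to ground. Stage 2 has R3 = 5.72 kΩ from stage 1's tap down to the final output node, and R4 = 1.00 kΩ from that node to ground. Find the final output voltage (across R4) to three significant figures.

V_out ≈ 2.11 V

Stage 2 presents R3+R4 = 6.720 kΩ as a load on stage 1's tap.
Stage 1's lower leg becomes R2‖(R3+R4) = 5.583 kΩ, so V_mid = 19.8 × 5.583/7.783 = 14.20 V.
Stage 2 is itself unloaded: V_out = V_mid × R4/(R3+R4) = 14.20 × 1.00/6.720 = 2.11 V.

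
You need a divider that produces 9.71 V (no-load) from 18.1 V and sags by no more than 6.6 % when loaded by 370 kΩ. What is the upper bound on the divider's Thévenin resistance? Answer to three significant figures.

R_th ≤ 26.1 kΩ

Loading drop = R_th/(R_th + R_L) ≤ 0.0660, so R_th ≤ R_L · ε/(1−ε) = 370 kΩ × 0.0660/0.9340 = 26.1 kΩ.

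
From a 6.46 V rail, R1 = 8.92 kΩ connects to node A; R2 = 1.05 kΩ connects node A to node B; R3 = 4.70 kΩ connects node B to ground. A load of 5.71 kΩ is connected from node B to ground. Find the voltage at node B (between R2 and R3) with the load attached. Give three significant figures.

At node B, R3 is in parallel with the load: R3‖R_L = 2.578 kΩ.
Below node A the resistance is R2 + (R3‖R_L) = 3.628 kΩ, so V_A = 6.46 × 3.628/12.55 = 1.868 V.
Then V_B = V_A × (R3‖R_L)/(R2 + R3‖R_L) = 1.868 × 2.578/3.628 = 1.33 V.

V ≈ 1.33 V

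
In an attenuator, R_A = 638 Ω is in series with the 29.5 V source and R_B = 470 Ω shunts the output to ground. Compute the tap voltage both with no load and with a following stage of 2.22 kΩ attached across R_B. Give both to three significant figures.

Unloaded: 12.5 V; loaded: 11.2 V

Open-circuit: V = 29.5 × 470/(638 + 470) = 12.5 V.
With the load, R_B becomes R_B‖R_L = 387.9 Ω, so V = 29.5 × 387.9/1026 = 11.2 V.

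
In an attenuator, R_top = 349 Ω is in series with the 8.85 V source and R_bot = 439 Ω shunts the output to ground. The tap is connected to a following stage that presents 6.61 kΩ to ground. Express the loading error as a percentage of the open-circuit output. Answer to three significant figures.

The divider's output (Thévenin) resistance is R_top‖R_bot = 194.4 Ω.
Fractional drop under load = R_th/(R_th + R_L) = 194.4 / (194.4 + 6610) = 0.02857.
So the output falls by 2.86 %.

2.86 %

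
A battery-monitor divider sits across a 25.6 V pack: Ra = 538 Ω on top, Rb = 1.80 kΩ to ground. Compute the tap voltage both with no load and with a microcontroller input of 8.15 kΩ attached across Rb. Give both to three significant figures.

Unloaded: 19.7 V; loaded: 18.8 V

Open-circuit: V = 25.6 × 1800/(538 + 1800) = 19.7 V.
With the load, Rb becomes Rb‖R_L = 1474 Ω, so V = 25.6 × 1474/2012 = 18.8 V.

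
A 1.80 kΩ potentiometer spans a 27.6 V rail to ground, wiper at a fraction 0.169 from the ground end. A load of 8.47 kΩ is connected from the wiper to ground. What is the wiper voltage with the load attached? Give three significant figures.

The wiper splits the pot into (1−α)R = 1496 Ω above and αR = 304.2 Ω below.
Lower section ‖ load = 293.7 Ω.
V_wiper = 27.6 × 293.7/(1496 + 293.7) = 4.53 V.

V ≈ 4.53 V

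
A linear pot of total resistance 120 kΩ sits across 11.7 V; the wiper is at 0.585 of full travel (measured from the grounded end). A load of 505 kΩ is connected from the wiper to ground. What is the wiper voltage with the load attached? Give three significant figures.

V ≈ 6.47 V

The wiper splits the pot into (1−α)R = 49.80 kΩ above and αR = 70.20 kΩ below.
Lower section ‖ load = 61.63 kΩ.
V_wiper = 11.7 × 61.63/(49.80 + 61.63) = 6.47 V.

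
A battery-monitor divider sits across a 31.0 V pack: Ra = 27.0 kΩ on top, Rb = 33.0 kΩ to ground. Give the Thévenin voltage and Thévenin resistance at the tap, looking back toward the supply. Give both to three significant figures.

V_th is the open-circuit tap voltage: 31.0 × 33.0/(27.0 + 33.0) = 17.1 V.
With the supply zeroed, Ra and Rb appear in parallel from the tap: R_th = Ra‖Rb = (27.0 × 33.0)/60.00 = 14.8 kΩ.

V_th = 17.1 V, R_th = 14.8 kΩ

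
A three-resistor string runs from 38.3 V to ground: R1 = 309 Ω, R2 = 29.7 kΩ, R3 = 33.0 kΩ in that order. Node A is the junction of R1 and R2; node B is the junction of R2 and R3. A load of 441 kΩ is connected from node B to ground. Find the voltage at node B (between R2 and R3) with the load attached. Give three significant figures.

At node B, R3 is in parallel with the load: R3‖R_L = 30700 Ω.
Below node A the resistance is R2 + (R3‖R_L) = 60400 Ω, so V_A = 38.3 × 60400/60710 = 38.11 V.
Then V_B = V_A × (R3‖R_L)/(R2 + R3‖R_L) = 38.11 × 30700/60400 = 19.4 V.

V ≈ 19.4 V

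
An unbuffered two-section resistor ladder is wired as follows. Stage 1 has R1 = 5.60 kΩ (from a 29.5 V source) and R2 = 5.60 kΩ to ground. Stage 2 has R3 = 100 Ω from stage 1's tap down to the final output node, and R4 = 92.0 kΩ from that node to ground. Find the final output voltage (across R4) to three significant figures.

V_out ≈ 14.3 V

Stage 2 presents R3+R4 = 92100 Ω as a load on stage 1's tap.
Stage 1's lower leg becomes R2‖(R3+R4) = 5279 Ω, so V_mid = 29.5 × 5279/10880 = 14.31 V.
Stage 2 is itself unloaded: V_out = V_mid × R4/(R3+R4) = 14.31 × 92000/92100 = 14.3 V.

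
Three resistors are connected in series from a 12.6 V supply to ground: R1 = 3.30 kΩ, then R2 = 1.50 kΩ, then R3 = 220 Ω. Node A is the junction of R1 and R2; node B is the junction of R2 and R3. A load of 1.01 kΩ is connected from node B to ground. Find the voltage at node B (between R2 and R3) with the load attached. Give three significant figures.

At node B, R3 is in parallel with the load: R3‖R_L = 180.7 Ω.
Below node A the resistance is R2 + (R3‖R_L) = 1681 Ω, so V_A = 12.6 × 1681/4981 = 4.252 V.
Then V_B = V_A × (R3‖R_L)/(R2 + R3‖R_L) = 4.252 × 180.7/1681 = 0.457 V.

V ≈ 0.457 V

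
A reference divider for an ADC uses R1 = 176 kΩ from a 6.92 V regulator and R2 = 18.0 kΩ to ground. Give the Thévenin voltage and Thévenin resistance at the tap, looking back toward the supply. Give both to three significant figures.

V_th = 0.642 V, R_th = 16.3 kΩ

V_th is the open-circuit tap voltage: 6.92 × 18.0/(176 + 18.0) = 0.642 V.
With the supply zeroed, R1 and R2 appear in parallel from the tap: R_th = R1‖R2 = (176 × 18.0)/194.0 = 16.3 kΩ.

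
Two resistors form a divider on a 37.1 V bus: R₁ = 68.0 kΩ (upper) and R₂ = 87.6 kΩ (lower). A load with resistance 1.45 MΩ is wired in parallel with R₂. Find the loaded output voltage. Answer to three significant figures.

V_out ≈ 20.3 V

The load sits in parallel with R₂: R₂‖R_L = (87.6 × 1450) / (87.6 + 1450) = 82.61 kΩ.
V_out = 37.1 × 82.61 / (68.0 + 82.61) = 37.1 × 82.61/150.6 = 20.3 V.
(Unloaded it would have been 20.9 V.)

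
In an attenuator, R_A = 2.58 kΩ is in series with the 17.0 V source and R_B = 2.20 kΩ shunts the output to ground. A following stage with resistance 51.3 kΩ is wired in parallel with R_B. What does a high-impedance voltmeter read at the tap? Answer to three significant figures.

V_out ≈ 7.65 V

The load sits in parallel with R_B: R_B‖R_L = (2.20 × 51.3) / (2.20 + 51.3) = 2.110 kΩ.
V_out = 17.0 × 2.110 / (2.58 + 2.110) = 17.0 × 2.110/4.690 = 7.65 V.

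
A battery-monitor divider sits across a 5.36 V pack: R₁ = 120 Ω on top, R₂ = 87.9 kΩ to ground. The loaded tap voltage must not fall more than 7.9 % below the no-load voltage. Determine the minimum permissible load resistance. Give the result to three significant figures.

R_L(min) ≈ 1.40 kΩ

Output resistance R_th = R₁‖R₂ = (120 × 87900)/88020 = 119.8 Ω.
The fractional drop is R_th/(R_th + R_L); requiring this ≤ 0.0790 gives R_L ≥ R_th(1/0.0790 − 1) = 119.8 × 11.66 = 1.40 kΩ.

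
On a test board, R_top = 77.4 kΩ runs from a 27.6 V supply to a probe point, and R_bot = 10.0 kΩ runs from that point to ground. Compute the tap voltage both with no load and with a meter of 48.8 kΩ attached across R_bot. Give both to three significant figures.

Unloaded: 3.16 V; loaded: 2.67 V

Open-circuit: V = 27.6 × 10.0/(77.4 + 10.0) = 3.16 V.
With the load, R_bot becomes R_bot‖R_L = 8.299 kΩ, so V = 27.6 × 8.299/85.70 = 2.67 V.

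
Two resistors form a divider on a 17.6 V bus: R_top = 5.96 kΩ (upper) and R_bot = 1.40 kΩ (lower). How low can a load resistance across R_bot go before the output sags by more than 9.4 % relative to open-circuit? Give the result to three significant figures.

Output resistance R_th = R_top‖R_bot = (5.96 × 1.40)/7.360 = 1.134 kΩ.
The fractional drop is R_th/(R_th + R_L); requiring this ≤ 0.0940 gives R_L ≥ R_th(1/0.0940 − 1) = 1.134 × 9.638 = 10.9 kΩ.

R_L(min) ≈ 10.9 kΩ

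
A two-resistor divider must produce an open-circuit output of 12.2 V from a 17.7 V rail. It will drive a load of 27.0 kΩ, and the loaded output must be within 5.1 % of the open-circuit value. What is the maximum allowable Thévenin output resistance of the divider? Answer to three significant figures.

Loading drop = R_th/(R_th + R_L) ≤ 0.0510, so R_th ≤ R_L · ε/(1−ε) = 27.0 kΩ × 0.0510/0.9490 = 1.45 kΩ.

R_th ≤ 1.45 kΩ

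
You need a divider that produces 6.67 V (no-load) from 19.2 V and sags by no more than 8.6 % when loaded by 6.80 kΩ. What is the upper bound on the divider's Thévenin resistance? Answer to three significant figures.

Loading drop = R_th/(R_th + R_L) ≤ 0.0860, so R_th ≤ R_L · ε/(1−ε) = 6.80 kΩ × 0.0860/0.9140 = 640 Ω.

R_th ≤ 640 Ω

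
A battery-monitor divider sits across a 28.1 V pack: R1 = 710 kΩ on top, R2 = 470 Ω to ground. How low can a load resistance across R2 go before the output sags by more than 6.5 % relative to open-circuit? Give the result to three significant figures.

Output resistance R_th = R1‖R2 = (710000 × 470)/710500 = 469.7 Ω.
The fractional drop is R_th/(R_th + R_L); requiring this ≤ 0.0650 gives R_L ≥ R_th(1/0.0650 − 1) = 469.7 × 14.38 = 6.76 kΩ.

R_L(min) ≈ 6.76 kΩ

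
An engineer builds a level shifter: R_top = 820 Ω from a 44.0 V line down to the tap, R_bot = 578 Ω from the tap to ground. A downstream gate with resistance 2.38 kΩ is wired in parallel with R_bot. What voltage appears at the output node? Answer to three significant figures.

The load sits in parallel with R_bot: R_bot‖R_L = (578 × 2380) / (578 + 2380) = 465.1 Ω.
V_out = 44.0 × 465.1 / (820 + 465.1) = 44.0 × 465.1/1285 = 15.9 V.
(Unloaded it would have been 18.2 V.)

V_out ≈ 15.9 V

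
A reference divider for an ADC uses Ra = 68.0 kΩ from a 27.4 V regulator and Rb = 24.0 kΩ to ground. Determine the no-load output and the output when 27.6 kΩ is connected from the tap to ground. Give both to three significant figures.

Unloaded: 7.15 V; loaded: 4.35 V

Open-circuit: V = 27.4 × 24.0/(68.0 + 24.0) = 7.15 V.
With the load, Rb becomes Rb‖R_L = 12.84 kΩ, so V = 27.4 × 12.84/80.84 = 4.35 V.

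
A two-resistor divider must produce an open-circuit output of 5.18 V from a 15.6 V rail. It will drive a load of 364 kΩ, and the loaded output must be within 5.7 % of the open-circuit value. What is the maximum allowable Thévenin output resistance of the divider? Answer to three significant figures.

R_th ≤ 22.0 kΩ

Loading drop = R_th/(R_th + R_L) ≤ 0.0570, so R_th ≤ R_L · ε/(1−ε) = 364 kΩ × 0.0570/0.9430 = 22.0 kΩ.
(Any R1, R2 with R2/(R1+R2) = 0.332 and R1‖R2 ≤ 22.0 kΩ will meet the spec.)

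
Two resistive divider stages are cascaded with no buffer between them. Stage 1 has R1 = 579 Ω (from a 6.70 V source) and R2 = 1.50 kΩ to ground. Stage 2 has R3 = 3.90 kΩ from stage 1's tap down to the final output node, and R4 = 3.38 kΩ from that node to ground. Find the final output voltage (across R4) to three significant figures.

Stage 2 presents R3+R4 = 7280 Ω as a load on stage 1's tap.
Stage 1's lower leg becomes R2‖(R3+R4) = 1244 Ω, so V_mid = 6.70 × 1244/1823 = 4.572 V.
Stage 2 is itself unloaded: V_out = V_mid × R4/(R3+R4) = 4.572 × 3380/7280 = 2.12 V.

V_out ≈ 2.12 V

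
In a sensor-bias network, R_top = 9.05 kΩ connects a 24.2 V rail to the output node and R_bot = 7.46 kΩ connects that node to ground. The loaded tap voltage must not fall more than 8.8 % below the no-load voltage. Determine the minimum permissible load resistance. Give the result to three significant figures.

Output resistance R_th = R_top‖R_bot = (9.05 × 7.46)/16.51 = 4.089 kΩ.
The fractional drop is R_th/(R_th + R_L); requiring this ≤ 0.0880 gives R_L ≥ R_th(1/0.0880 − 1) = 4.089 × 10.36 = 42.4 kΩ.

R_L(min) ≈ 42.4 kΩ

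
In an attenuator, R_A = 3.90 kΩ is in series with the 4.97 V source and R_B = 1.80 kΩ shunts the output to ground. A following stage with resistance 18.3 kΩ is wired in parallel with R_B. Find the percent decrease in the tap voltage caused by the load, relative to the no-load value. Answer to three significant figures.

6.31 %

The divider's output (Thévenin) resistance is R_A‖R_B = 1.232 kΩ.
Fractional drop under load = R_th/(R_th + R_L) = 1.232 / (1.232 + 18.3) = 0.06306.
So the output falls by 6.31 %.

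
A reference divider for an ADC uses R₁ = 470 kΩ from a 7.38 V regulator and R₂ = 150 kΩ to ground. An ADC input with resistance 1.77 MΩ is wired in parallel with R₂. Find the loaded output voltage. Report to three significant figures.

The load sits in parallel with R₂: R₂‖R_L = (150 × 1770) / (150 + 1770) = 138.3 kΩ.
V_out = 7.38 × 138.3 / (470 + 138.3) = 7.38 × 138.3/608.3 = 1.68 V.

V_out ≈ 1.68 V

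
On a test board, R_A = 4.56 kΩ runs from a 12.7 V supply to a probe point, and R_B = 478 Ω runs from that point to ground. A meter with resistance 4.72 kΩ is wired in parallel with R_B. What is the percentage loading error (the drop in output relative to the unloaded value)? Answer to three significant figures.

Unloaded V = 12.7 × 478/5038 = 1.2050 V.
Loaded: R_B‖R_L = 434.0 Ω, giving V = 12.7 × 434.0/4994 = 1.1038 V.
Drop = (1.2050 − 1.1038) / 1.2050 = 8.40 %.

8.40 %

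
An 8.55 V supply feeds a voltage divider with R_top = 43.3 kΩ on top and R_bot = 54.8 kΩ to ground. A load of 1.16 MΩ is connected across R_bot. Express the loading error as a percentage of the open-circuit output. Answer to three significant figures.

The divider's output (Thévenin) resistance is R_top‖R_bot = 24.19 kΩ.
Fractional drop under load = R_th/(R_th + R_L) = 24.19 / (24.19 + 1160) = 0.02043.
So the output falls by 2.04 %.

2.04 %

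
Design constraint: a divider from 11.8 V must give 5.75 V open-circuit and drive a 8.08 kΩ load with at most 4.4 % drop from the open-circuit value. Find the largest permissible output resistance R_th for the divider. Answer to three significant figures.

Loading drop = R_th/(R_th + R_L) ≤ 0.0440, so R_th ≤ R_L · ε/(1−ε) = 8.08 kΩ × 0.0440/0.9560 = 372 Ω.

R_th ≤ 372 Ω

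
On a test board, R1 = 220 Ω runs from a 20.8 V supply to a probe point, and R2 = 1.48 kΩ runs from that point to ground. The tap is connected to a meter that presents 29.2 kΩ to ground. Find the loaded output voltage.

V_out ≈ 18.0 V

The load sits in parallel with R2: R2‖R_L = (1480 × 29200) / (1480 + 29200) = 1409 Ω.
V_out = 20.8 × 1409 / (220 + 1409) = 20.8 × 1409/1629 = 18.0 V.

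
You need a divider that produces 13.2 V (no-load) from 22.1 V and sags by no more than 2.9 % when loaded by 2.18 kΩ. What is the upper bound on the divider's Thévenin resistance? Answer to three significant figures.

Loading drop = R_th/(R_th + R_L) ≤ 0.0290, so R_th ≤ R_L · ε/(1−ε) = 2.18 kΩ × 0.0290/0.9710 = 65.1 Ω.

R_th ≤ 65.1 Ω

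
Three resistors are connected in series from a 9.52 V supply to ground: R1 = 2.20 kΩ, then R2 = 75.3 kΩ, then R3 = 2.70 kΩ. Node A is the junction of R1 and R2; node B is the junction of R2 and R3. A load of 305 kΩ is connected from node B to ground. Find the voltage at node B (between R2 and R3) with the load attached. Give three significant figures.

At node B, R3 is in parallel with the load: R3‖R_L = 2.676 kΩ.
Below node A the resistance is R2 + (R3‖R_L) = 77.98 kΩ, so V_A = 9.52 × 77.98/80.18 = 9.259 V.
Then V_B = V_A × (R3‖R_L)/(R2 + R3‖R_L) = 9.259 × 2.676/77.98 = 0.318 V.

V ≈ 0.318 V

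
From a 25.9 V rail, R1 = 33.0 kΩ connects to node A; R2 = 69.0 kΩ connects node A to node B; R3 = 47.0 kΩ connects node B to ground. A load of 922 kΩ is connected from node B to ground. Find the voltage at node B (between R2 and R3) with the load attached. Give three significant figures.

At node B, R3 is in parallel with the load: R3‖R_L = 44.72 kΩ.
Below node A the resistance is R2 + (R3‖R_L) = 113.7 kΩ, so V_A = 25.9 × 113.7/146.7 = 20.07 V.
Then V_B = V_A × (R3‖R_L)/(R2 + R3‖R_L) = 20.07 × 44.72/113.7 = 7.89 V.

V ≈ 7.89 V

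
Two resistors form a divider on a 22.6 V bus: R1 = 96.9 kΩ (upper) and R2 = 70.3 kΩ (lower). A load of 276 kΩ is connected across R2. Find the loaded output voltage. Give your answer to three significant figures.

V_out ≈ 8.28 V

The load sits in parallel with R2: R2‖R_L = (70.3 × 276) / (70.3 + 276) = 56.03 kΩ.
V_out = 22.6 × 56.03 / (96.9 + 56.03) = 22.6 × 56.03/152.9 = 8.28 V.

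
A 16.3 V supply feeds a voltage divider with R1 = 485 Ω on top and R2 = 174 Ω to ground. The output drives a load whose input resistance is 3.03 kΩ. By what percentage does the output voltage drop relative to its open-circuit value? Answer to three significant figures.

The divider's output (Thévenin) resistance is R1‖R2 = 128.1 Ω.
Fractional drop under load = R_th/(R_th + R_L) = 128.1 / (128.1 + 3030) = 0.04055.
So the output falls by 4.05 %.

4.05 %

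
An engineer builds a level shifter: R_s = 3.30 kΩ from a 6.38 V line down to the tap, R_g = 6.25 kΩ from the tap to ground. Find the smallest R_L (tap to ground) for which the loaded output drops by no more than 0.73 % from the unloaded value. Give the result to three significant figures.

R_L(min) ≈ 294 kΩ

Output resistance R_th = R_s‖R_g = (3.30 × 6.25)/9.550 = 2.160 kΩ.
The fractional drop is R_th/(R_th + R_L); requiring this ≤ 0.00730 gives R_L ≥ R_th(1/0.00730 − 1) = 2.160 × 136.0 = 294 kΩ.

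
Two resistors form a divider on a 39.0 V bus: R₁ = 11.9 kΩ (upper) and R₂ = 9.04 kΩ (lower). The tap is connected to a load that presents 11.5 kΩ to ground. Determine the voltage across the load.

V_out ≈ 11.6 V

The load sits in parallel with R₂: R₂‖R_L = (9.04 × 11.5) / (9.04 + 11.5) = 5.061 kΩ.
V_out = 39.0 × 5.061 / (11.9 + 5.061) = 39.0 × 5.061/16.96 = 11.6 V.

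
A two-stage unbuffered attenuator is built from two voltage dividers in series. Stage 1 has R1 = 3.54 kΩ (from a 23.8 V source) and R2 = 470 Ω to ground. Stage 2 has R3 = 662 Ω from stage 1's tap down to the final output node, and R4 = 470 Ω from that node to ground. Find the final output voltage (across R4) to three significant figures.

V_out ≈ 0.848 V

Stage 2 presents R3+R4 = 1132 Ω as a load on stage 1's tap.
Stage 1's lower leg becomes R2‖(R3+R4) = 332.1 Ω, so V_mid = 23.8 × 332.1/3872 = 2.041 V.
Stage 2 is itself unloaded: V_out = V_mid × R4/(R3+R4) = 2.041 × 470/1132 = 0.848 V.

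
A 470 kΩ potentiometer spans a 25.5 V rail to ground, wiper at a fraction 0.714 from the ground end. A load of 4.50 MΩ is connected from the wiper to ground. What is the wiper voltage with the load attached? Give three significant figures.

V ≈ 17.8 V

The wiper splits the pot into (1−α)R = 134.4 kΩ above and αR = 335.6 kΩ below.
Lower section ‖ load = 312.3 kΩ.
V_wiper = 25.5 × 312.3/(134.4 + 312.3) = 17.8 V.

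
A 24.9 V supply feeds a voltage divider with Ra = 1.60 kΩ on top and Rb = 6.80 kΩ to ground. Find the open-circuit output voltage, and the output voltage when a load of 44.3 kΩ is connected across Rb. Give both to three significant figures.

Open-circuit: V = 24.9 × 6.80/(1.60 + 6.80) = 20.2 V.
With the load, Rb becomes Rb‖R_L = 5.895 kΩ, so V = 24.9 × 5.895/7.495 = 19.6 V.

Unloaded: 20.2 V; loaded: 19.6 V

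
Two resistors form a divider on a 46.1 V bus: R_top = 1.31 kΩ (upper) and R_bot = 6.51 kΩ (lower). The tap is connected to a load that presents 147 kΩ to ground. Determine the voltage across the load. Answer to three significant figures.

The load sits in parallel with R_bot: R_bot‖R_L = (6.51 × 147) / (6.51 + 147) = 6.234 kΩ.
V_out = 46.1 × 6.234 / (1.31 + 6.234) = 46.1 × 6.234/7.544 = 38.1 V.

V_out ≈ 38.1 V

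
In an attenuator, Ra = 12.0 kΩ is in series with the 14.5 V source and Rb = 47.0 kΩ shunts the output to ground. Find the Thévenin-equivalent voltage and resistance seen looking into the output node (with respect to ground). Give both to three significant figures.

V_th = 11.6 V, R_th = 9.56 kΩ

V_th is the open-circuit tap voltage: 14.5 × 47.0/(12.0 + 47.0) = 11.6 V.
With the supply zeroed, Ra and Rb appear in parallel from the tap: R_th = Ra‖Rb = (12.0 × 47.0)/59.00 = 9.56 kΩ.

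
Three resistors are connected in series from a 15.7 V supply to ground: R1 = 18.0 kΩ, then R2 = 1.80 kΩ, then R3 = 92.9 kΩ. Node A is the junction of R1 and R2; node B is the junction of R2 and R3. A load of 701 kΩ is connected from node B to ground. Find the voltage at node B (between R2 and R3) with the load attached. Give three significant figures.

At node B, R3 is in parallel with the load: R3‖R_L = 82.03 kΩ.
Below node A the resistance is R2 + (R3‖R_L) = 83.83 kΩ, so V_A = 15.7 × 83.83/101.8 = 12.92 V.
Then V_B = V_A × (R3‖R_L)/(R2 + R3‖R_L) = 12.92 × 82.03/83.83 = 12.6 V.

V ≈ 12.6 V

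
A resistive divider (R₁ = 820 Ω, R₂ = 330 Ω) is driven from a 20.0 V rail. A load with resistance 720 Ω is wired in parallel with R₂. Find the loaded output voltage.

V_out ≈ 4.33 V

The load sits in parallel with R₂: R₂‖R_L = (330 × 720) / (330 + 720) = 226.3 Ω.
V_out = 20.0 × 226.3 / (820 + 226.3) = 20.0 × 226.3/1046 = 4.33 V.
(Unloaded it would have been 5.74 V.)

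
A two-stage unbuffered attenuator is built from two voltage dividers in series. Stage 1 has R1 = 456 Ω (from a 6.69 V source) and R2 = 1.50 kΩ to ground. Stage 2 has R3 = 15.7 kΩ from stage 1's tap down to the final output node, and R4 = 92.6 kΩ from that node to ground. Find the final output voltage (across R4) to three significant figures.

V_out ≈ 4.37 V

Stage 2 presents R3+R4 = 108300 Ω as a load on stage 1's tap.
Stage 1's lower leg becomes R2‖(R3+R4) = 1480 Ω, so V_mid = 6.69 × 1480/1936 = 5.114 V.
Stage 2 is itself unloaded: V_out = V_mid × R4/(R3+R4) = 5.114 × 92600/108300 = 4.37 V.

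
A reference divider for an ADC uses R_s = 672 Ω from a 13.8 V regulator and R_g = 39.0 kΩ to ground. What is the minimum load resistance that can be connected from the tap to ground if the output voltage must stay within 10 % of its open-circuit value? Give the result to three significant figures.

R_L(min) ≈ 5.95 kΩ

Output resistance R_th = R_s‖R_g = (672 × 39000)/39670 = 660.6 Ω.
The fractional drop is R_th/(R_th + R_L); requiring this ≤ 0.100 gives R_L ≥ R_th(1/0.100 − 1) = 660.6 × 9.000 = 5.95 kΩ.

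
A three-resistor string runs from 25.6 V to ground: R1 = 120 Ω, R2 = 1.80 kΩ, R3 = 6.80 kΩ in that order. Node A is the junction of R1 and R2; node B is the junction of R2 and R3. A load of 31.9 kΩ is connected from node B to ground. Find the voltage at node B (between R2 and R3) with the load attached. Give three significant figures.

V ≈ 19.1 V

At node B, R3 is in parallel with the load: R3‖R_L = 5605 Ω.
Below node A the resistance is R2 + (R3‖R_L) = 7405 Ω, so V_A = 25.6 × 7405/7525 = 25.19 V.
Then V_B = V_A × (R3‖R_L)/(R2 + R3‖R_L) = 25.19 × 5605/7405 = 19.1 V.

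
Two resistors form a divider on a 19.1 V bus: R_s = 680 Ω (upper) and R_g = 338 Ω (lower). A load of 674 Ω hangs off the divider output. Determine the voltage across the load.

V_out ≈ 4.75 V

The load sits in parallel with R_g: R_g‖R_L = (338 × 674) / (338 + 674) = 225.1 Ω.
V_out = 19.1 × 225.1 / (680 + 225.1) = 19.1 × 225.1/905.1 = 4.75 V.
(Unloaded it would have been 6.34 V.)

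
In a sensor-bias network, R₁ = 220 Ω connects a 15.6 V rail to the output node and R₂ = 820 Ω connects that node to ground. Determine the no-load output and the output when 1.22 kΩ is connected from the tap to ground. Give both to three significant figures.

Open-circuit: V = 15.6 × 820/(220 + 820) = 12.3 V.
With the load, R₂ becomes R₂‖R_L = 490.4 Ω, so V = 15.6 × 490.4/710.4 = 10.8 V.

Unloaded: 12.3 V; loaded: 10.8 V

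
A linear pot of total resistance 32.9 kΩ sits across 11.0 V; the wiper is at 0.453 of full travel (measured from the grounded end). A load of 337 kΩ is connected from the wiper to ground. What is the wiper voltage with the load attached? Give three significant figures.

V ≈ 4.87 V

The wiper splits the pot into (1−α)R = 18.00 kΩ above and αR = 14.90 kΩ below.
Lower section ‖ load = 14.27 kΩ.
V_wiper = 11.0 × 14.27/(18.00 + 14.27) = 4.87 V.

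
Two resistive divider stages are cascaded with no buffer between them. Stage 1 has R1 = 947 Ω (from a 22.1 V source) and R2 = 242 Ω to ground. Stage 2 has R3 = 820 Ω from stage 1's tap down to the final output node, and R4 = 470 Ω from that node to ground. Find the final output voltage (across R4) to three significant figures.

V_out ≈ 1.43 V

Stage 2 presents R3+R4 = 1290 Ω as a load on stage 1's tap.
Stage 1's lower leg becomes R2‖(R3+R4) = 203.8 Ω, so V_mid = 22.1 × 203.8/1151 = 3.913 V.
Stage 2 is itself unloaded: V_out = V_mid × R4/(R3+R4) = 3.913 × 470/1290 = 1.43 V.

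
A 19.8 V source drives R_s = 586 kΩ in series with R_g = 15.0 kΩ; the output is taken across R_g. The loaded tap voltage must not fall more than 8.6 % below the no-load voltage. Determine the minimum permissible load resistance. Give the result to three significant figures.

R_L(min) ≈ 155 kΩ

Output resistance R_th = R_s‖R_g = (586 × 15.0)/601.0 = 14.63 kΩ.
The fractional drop is R_th/(R_th + R_L); requiring this ≤ 0.0860 gives R_L ≥ R_th(1/0.0860 − 1) = 14.63 × 10.63 = 155 kΩ.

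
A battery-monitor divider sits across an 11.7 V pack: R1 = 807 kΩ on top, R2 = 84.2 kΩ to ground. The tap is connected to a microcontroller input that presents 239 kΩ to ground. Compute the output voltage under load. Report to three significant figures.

The load sits in parallel with R2: R2‖R_L = (84.2 × 239) / (84.2 + 239) = 62.26 kΩ.
V_out = 11.7 × 62.26 / (807 + 62.26) = 11.7 × 62.26/869.3 = 0.838 V.
(Unloaded it would have been 1.11 V.)

V_out ≈ 0.838 V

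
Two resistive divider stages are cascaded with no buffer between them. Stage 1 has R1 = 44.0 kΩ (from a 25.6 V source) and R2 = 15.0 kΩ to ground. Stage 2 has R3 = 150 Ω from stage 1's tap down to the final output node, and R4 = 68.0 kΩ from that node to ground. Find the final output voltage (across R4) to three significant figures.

V_out ≈ 5.58 V

Stage 2 presents R3+R4 = 68150 Ω as a load on stage 1's tap.
Stage 1's lower leg becomes R2‖(R3+R4) = 12290 Ω, so V_mid = 25.6 × 12290/56290 = 5.591 V.
Stage 2 is itself unloaded: V_out = V_mid × R4/(R3+R4) = 5.591 × 68000/68150 = 5.58 V.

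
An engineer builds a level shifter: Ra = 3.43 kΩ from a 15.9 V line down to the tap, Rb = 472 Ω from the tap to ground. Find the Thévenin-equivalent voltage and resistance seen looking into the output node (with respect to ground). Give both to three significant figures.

V_th is the open-circuit tap voltage: 15.9 × 472/(3430 + 472) = 1.92 V.
With the supply zeroed, Ra and Rb appear in parallel from the tap: R_th = Ra‖Rb = (3430 × 472)/3902 = 415 Ω.

V_th = 1.92 V, R_th = 415 Ω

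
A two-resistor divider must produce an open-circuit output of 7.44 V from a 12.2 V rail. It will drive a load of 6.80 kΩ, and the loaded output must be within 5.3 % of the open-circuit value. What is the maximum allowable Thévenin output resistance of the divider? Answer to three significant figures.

Loading drop = R_th/(R_th + R_L) ≤ 0.0530, so R_th ≤ R_L · ε/(1−ε) = 6.80 kΩ × 0.0530/0.9470 = 381 Ω.
(Any R1, R2 with R2/(R1+R2) = 0.610 and R1‖R2 ≤ 381 Ω will meet the spec.)

R_th ≤ 381 Ω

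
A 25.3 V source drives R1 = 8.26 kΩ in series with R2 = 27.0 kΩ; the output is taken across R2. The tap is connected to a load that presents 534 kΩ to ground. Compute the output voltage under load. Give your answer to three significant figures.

V_out ≈ 19.1 V

The load sits in parallel with R2: R2‖R_L = (27.0 × 534) / (27.0 + 534) = 25.70 kΩ.
V_out = 25.3 × 25.70 / (8.26 + 25.70) = 25.3 × 25.70/33.96 = 19.1 V.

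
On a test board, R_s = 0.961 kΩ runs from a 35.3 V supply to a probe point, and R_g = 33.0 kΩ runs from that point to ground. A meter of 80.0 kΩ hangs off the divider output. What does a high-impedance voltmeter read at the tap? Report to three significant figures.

V_out ≈ 33.9 V

The load sits in parallel with R_g: R_g‖R_L = (33000 × 80000) / (33000 + 80000) = 23360 Ω.
V_out = 35.3 × 23360 / (961 + 23360) = 35.3 × 23360/24320 = 33.9 V.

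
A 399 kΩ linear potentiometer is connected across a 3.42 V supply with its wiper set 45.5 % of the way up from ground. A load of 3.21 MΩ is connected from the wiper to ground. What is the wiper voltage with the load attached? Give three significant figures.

The wiper splits the pot into (1−α)R = 217.5 kΩ above and αR = 181.5 kΩ below.
Lower section ‖ load = 171.8 kΩ.
V_wiper = 3.42 × 171.8/(217.5 + 171.8) = 1.51 V.

V ≈ 1.51 V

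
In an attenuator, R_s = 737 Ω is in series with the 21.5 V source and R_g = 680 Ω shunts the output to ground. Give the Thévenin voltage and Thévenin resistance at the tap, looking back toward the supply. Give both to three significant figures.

V_th is the open-circuit tap voltage: 21.5 × 680/(737 + 680) = 10.3 V.
With the supply zeroed, R_s and R_g appear in parallel from the tap: R_th = R_s‖R_g = (737 × 680)/1417 = 354 Ω.

V_th = 10.3 V, R_th = 354 Ω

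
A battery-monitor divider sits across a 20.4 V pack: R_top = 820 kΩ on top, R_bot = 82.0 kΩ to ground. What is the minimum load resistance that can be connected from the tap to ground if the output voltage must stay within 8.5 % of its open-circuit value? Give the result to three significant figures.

R_L(min) ≈ 802 kΩ

Output resistance R_th = R_top‖R_bot = (820 × 82.0)/902.0 = 74.55 kΩ.
The fractional drop is R_th/(R_th + R_L); requiring this ≤ 0.0850 gives R_L ≥ R_th(1/0.0850 − 1) = 74.55 × 10.76 = 802 kΩ.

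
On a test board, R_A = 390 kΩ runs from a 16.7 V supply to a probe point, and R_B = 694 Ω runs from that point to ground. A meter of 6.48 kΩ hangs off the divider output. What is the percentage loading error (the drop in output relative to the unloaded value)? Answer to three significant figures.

9.66 %

The divider's output (Thévenin) resistance is R_A‖R_B = 692.8 Ω.
Fractional drop under load = R_th/(R_th + R_L) = 692.8 / (692.8 + 6480) = 0.09658.
So the output falls by 9.66 %.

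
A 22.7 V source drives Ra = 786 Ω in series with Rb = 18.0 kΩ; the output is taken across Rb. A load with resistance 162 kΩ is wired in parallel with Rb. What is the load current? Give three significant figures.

Rb‖R_L = 16200 Ω; V_out = 22.7 × 16200/16990 = 21.65 V.
I_L = V_out / R_L = 21.65 / 162 kΩ = 0.134 mA.

I_L ≈ 0.134 mA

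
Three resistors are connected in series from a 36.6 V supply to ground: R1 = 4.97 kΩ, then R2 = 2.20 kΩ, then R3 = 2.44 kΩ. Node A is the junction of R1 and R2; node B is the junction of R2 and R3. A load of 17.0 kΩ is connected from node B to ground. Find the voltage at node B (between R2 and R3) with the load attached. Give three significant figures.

At node B, R3 is in parallel with the load: R3‖R_L = 2.134 kΩ.
Below node A the resistance is R2 + (R3‖R_L) = 4.334 kΩ, so V_A = 36.6 × 4.334/9.304 = 17.05 V.
Then V_B = V_A × (R3‖R_L)/(R2 + R3‖R_L) = 17.05 × 2.134/4.334 = 8.39 V.

V ≈ 8.39 V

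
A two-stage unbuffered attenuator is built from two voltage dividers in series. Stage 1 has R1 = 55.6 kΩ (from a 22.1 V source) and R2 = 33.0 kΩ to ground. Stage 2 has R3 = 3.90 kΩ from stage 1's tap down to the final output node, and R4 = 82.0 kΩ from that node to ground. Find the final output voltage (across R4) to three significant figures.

Stage 2 presents R3+R4 = 85.90 kΩ as a load on stage 1's tap.
Stage 1's lower leg becomes R2‖(R3+R4) = 23.84 kΩ, so V_mid = 22.1 × 23.84/79.44 = 6.632 V.
Stage 2 is itself unloaded: V_out = V_mid × R4/(R3+R4) = 6.632 × 82.0/85.90 = 6.33 V.

V_out ≈ 6.33 V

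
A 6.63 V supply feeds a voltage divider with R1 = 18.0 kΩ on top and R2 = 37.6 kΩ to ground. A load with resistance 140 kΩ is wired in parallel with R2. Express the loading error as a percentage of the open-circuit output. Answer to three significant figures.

8.00 %

The divider's output (Thévenin) resistance is R1‖R2 = 12.17 kΩ.
Fractional drop under load = R_th/(R_th + R_L) = 12.17 / (12.17 + 140) = 0.07999.
So the output falls by 8.00 %.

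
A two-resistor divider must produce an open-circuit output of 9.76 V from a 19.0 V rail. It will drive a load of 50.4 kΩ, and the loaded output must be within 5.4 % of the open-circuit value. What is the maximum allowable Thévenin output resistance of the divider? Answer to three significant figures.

R_th ≤ 2.88 kΩ

Loading drop = R_th/(R_th + R_L) ≤ 0.0540, so R_th ≤ R_L · ε/(1−ε) = 50.4 kΩ × 0.0540/0.9460 = 2.88 kΩ.
(Any R1, R2 with R2/(R1+R2) = 0.514 and R1‖R2 ≤ 2.88 kΩ will meet the spec.)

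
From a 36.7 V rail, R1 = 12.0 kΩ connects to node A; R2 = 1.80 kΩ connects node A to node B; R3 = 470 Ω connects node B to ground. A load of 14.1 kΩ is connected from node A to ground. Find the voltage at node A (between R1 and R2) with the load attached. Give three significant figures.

V ≈ 5.14 V

Below node A the series string R2+R3 = 2270 Ω sits in parallel with the 14100 Ω load: 1955 Ω.
V_A = 36.7 × 1955/(12000 + 1955) = 5.14 V.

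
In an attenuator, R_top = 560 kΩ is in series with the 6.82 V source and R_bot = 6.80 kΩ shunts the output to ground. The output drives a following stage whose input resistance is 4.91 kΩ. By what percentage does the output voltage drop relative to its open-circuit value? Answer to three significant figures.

57.8 %

The divider's output (Thévenin) resistance is R_top‖R_bot = 6.718 kΩ.
Fractional drop under load = R_th/(R_th + R_L) = 6.718 / (6.718 + 4.91) = 0.5778.
So the output falls by 57.8 %.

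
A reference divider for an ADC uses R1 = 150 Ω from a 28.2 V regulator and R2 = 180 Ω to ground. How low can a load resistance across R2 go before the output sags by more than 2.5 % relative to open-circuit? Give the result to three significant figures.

Output resistance R_th = R1‖R2 = (150 × 180)/330.0 = 81.82 Ω.
The fractional drop is R_th/(R_th + R_L); requiring this ≤ 0.0250 gives R_L ≥ R_th(1/0.0250 − 1) = 81.82 × 39.00 = 3.19 kΩ.

R_L(min) ≈ 3.19 kΩ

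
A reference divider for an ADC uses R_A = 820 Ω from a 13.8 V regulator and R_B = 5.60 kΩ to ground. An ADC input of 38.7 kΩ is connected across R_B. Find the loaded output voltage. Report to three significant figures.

The load sits in parallel with R_B: R_B‖R_L = (5600 × 38700) / (5600 + 38700) = 4892 Ω.
V_out = 13.8 × 4892 / (820 + 4892) = 13.8 × 4892/5712 = 11.8 V.

V_out ≈ 11.8 V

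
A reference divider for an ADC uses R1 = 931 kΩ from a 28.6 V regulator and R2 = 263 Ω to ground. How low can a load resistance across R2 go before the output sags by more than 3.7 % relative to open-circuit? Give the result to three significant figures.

Output resistance R_th = R1‖R2 = (931000 × 263)/931300 = 262.9 Ω.
The fractional drop is R_th/(R_th + R_L); requiring this ≤ 0.0370 gives R_L ≥ R_th(1/0.0370 − 1) = 262.9 × 26.03 = 6.84 kΩ.

R_L(min) ≈ 6.84 kΩ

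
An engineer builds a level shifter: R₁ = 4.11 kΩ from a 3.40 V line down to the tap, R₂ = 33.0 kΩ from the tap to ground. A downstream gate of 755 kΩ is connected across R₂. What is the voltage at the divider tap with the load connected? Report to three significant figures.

The load sits in parallel with R₂: R₂‖R_L = (33.0 × 755) / (33.0 + 755) = 31.62 kΩ.
V_out = 3.40 × 31.62 / (4.11 + 31.62) = 3.40 × 31.62/35.73 = 3.01 V.
(Unloaded it would have been 3.02 V.)

V_out ≈ 3.01 V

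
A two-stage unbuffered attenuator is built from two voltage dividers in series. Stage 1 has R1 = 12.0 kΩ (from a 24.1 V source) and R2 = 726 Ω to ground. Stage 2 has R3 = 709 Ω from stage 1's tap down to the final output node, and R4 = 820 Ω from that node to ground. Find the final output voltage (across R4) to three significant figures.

Stage 2 presents R3+R4 = 1529 Ω as a load on stage 1's tap.
Stage 1's lower leg becomes R2‖(R3+R4) = 492.3 Ω, so V_mid = 24.1 × 492.3/12490 = 0.9497 V.
Stage 2 is itself unloaded: V_out = V_mid × R4/(R3+R4) = 0.9497 × 820/1529 = 0.509 V.

V_out ≈ 0.509 V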